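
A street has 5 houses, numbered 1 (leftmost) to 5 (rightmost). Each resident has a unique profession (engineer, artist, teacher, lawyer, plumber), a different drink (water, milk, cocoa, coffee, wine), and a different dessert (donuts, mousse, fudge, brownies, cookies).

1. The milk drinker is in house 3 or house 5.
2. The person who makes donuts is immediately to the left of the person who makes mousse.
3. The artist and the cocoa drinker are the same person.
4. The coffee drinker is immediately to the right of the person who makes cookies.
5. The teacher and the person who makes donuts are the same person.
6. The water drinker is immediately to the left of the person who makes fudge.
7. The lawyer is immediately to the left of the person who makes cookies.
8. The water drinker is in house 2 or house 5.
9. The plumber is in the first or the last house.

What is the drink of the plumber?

coffee

By clue 8, the water drinker is in house 2.
The person who makes fudge is in house 3 (clue 6).
That leaves engineer as the profession for house 2.
The lawyer is narrowed to house 1 or 3; consider each.
Placing it in house 1 leads to a contradiction, so it's in house 3.
Clue 7 places the person who makes cookies in house 4.
From clue 2, the person who makes mousse must be in house 2.
By clue 4, the coffee drinker is in house 5.
The teacher is in house 1 (clue 5).
House 4 profession: only artist fits.
House 5's profession must be plumber (nothing else left).
House 1 dessert: only donuts fits.
That leaves brownies as the dessert for house 5.
The cocoa drinker is in house 4 (clue 3).
So house 1 gets wine for drink.
House 3's drink must be milk (nothing else left).
So: house 1 = teacher/wine/donuts, house 2 = engineer/water/mousse, house 3 = lawyer/milk/fudge, house 4 = artist/cocoa/cookies, house 5 = plumber/coffee/brownies.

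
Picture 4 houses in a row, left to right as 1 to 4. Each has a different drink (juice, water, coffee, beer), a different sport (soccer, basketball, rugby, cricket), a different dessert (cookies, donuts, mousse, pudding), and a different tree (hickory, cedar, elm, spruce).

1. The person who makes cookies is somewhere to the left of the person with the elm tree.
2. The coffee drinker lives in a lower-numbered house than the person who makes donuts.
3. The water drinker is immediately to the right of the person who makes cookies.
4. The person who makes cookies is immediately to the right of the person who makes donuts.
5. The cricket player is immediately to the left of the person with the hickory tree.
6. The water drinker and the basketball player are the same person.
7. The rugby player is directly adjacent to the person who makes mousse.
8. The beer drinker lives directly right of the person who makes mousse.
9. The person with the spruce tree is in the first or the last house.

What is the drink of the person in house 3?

Clue 4 places the person who makes cookies in house 3.
Clue 4: the person who makes donuts is in house 2.
The only dessert still possible for house 1 is mousse.
House 4's dessert must be pudding (nothing else left).
The person with the elm tree is in house 4 (clue 1).
Clue 2: the coffee drinker is in house 1.
From clue 3, the water drinker must be in house 4.
The basketball player is in house 4 (clue 6).
The rugby player is in house 2 (clue 7).
From clue 8, the beer drinker must be in house 2.
House 3 drink: only juice fits.
That leaves spruce as the tree for house 1.
Clue 5 places the cricket player in house 1.
Clue 5 places the person with the hickory tree in house 2.
The only sport still possible for house 3 is soccer.
So house 3 gets cedar for tree.
So: house 1 = coffee/cricket/mousse/spruce, house 2 = beer/rugby/donuts/hickory, house 3 = juice/soccer/cookies/cedar, house 4 = water/basketball/pudding/elm.

juice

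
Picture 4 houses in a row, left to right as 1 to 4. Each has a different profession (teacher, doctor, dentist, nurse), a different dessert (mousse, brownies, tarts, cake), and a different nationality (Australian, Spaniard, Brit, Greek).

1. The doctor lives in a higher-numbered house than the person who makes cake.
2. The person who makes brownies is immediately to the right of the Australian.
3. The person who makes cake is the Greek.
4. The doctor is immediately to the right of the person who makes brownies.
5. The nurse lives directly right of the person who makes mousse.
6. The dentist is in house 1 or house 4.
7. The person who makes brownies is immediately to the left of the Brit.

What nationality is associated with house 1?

House 4 dessert: only tarts fits.
The dentist is narrowed to house 1 or 4; consider each.
Placing it in house 4 leads to a contradiction, so it's in house 1.
The doctor is narrowed to house 3 or 4; consider each.
Placing it in house 3 leads to a contradiction, so it's in house 4.
Clue 4: the person who makes brownies is in house 3.
The Brit is in house 4 (clue 7).
From clue 2, the Australian must be in house 2.
House 1's nationality must be Greek (nothing else left).
So house 3 gets Spaniard for nationality.
Clue 3: the person who makes cake is in house 1.
House 2 dessert: only mousse fits.
By clue 5, the nurse is in house 3.
House 2 profession: only teacher fits.
So: house 1 = dentist/cake/Greek, house 2 = teacher/mousse/Australian, house 3 = nurse/brownies/Spaniard, house 4 = doctor/tarts/Brit.

Greek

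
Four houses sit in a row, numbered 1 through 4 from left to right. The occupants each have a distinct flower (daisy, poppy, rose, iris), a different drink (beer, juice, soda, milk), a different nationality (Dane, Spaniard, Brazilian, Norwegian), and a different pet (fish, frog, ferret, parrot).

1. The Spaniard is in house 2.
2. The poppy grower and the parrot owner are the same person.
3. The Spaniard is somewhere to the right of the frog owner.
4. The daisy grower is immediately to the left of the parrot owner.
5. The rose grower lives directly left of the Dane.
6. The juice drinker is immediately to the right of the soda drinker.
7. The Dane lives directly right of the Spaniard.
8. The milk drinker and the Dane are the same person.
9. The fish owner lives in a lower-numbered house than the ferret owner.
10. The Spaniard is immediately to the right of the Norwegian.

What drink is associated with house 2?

From clue 1, the Spaniard must be in house 2.
The frog owner is in house 1 (clue 3).
Clue 7 places the Dane in house 3.
The milk drinker is in house 3 (clue 8).
Clue 10 places the Norwegian in house 1.
The only nationality still possible for house 4 is Brazilian.
By clue 5, the rose grower is in house 2.
Clue 6 places the juice drinker in house 2.
From clue 6, the soda drinker must be in house 1.
So house 4 gets beer for drink.
Clue 4 places the daisy grower in house 3.
From clue 4, the parrot owner must be in house 4.
So house 1 gets iris for flower.
So house 4 gets poppy for flower.
House 2's pet must be fish (nothing else left).
That leaves ferret as the pet for house 3.
So: house 1 = iris/soda/Norwegian/frog, house 2 = rose/juice/Spaniard/fish, house 3 = daisy/milk/Dane/ferret, house 4 = poppy/beer/Brazilian/parrot.

juice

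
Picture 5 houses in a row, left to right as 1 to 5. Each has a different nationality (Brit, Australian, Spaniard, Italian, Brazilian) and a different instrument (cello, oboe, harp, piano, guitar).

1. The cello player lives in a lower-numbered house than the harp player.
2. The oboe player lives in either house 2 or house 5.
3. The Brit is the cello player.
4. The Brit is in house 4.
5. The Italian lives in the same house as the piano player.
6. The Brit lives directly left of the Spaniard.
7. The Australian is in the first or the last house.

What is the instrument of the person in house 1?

guitar

Clue 4: the Brit is in house 4.
The Spaniard is in house 5 (clue 6).
By clue 3, the cello player is in house 4.
That leaves Australian as the nationality for house 1.
Clue 1 places the harp player in house 5.
So house 1 gets guitar for instrument.
House 3's instrument must be piano (nothing else left).
Clue 5 places the Italian in house 3.
The only nationality still possible for house 2 is Brazilian.
House 2 instrument: only oboe fits.
So: house 1 = Australian/guitar, house 2 = Brazilian/oboe, house 3 = Italian/piano, house 4 = Brit/cello, house 5 = Spaniard/harp.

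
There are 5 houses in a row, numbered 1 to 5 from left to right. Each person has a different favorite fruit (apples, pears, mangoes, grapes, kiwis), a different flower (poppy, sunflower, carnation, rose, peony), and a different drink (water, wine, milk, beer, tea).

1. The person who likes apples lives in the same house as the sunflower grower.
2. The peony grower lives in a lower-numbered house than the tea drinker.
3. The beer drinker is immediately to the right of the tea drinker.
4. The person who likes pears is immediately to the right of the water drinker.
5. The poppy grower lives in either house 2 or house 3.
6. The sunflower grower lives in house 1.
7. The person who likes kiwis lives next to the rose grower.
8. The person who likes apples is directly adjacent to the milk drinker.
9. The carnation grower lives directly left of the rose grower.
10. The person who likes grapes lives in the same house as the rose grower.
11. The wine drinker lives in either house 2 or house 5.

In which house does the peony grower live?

Clue 6: the sunflower grower is in house 1.
House 5 flower: only rose fits.
The person who likes apples is in house 1 (clue 1).
From clue 7, the person who likes kiwis must be in house 4.
Clue 8: the milk drinker is in house 2.
From clue 9, the carnation grower must be in house 4.
Clue 10: the person who likes grapes is in house 5.
House 1's drink must be water (nothing else left).
That leaves tea as the drink for house 3.
The only drink still possible for house 4 is beer.
The only drink still possible for house 5 is wine.
Clue 2: the peony grower is in house 2.
Clue 4: the person who likes pears is in house 2.
House 3's favorite fruit must be mangoes (nothing else left).
House 3's flower must be poppy (nothing else left).
So: house 1 = apples/sunflower/water, house 2 = pears/peony/milk, house 3 = mangoes/poppy/tea, house 4 = kiwis/carnation/beer, house 5 = grapes/rose/wine.

2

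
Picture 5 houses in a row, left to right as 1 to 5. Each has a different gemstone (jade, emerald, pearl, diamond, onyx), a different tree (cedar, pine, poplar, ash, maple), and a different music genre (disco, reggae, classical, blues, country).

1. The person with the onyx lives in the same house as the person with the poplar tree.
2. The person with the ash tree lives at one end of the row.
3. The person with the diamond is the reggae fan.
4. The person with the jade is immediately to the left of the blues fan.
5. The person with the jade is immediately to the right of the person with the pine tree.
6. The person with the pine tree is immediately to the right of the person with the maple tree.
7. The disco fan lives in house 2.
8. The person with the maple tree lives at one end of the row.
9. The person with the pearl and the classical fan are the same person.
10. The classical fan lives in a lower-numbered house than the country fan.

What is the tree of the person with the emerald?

pine

By clue 7, the disco fan is in house 2.
Clue 8 places the person with the maple tree in house 1.
From clue 6, the person with the pine tree must be in house 2.
So house 5 gets ash for tree.
From clue 5, the person with the jade must be in house 3.
House 2's gemstone must be emerald (nothing else left).
The only gemstone still possible for house 4 is onyx.
House 5 gemstone: only diamond fits.
The person with the poplar tree is in house 4 (clue 1).
Clue 3: the reggae fan is in house 5.
From clue 4, the blues fan must be in house 4.
Clue 9 places the classical fan in house 1.
House 1's gemstone must be pearl (nothing else left).
House 3 tree: only cedar fits.
The only music genre still possible for house 3 is country.
So: house 1 = pearl/maple/classical, house 2 = emerald/pine/disco, house 3 = jade/cedar/country, house 4 = onyx/poplar/blues, house 5 = diamond/ash/reggae.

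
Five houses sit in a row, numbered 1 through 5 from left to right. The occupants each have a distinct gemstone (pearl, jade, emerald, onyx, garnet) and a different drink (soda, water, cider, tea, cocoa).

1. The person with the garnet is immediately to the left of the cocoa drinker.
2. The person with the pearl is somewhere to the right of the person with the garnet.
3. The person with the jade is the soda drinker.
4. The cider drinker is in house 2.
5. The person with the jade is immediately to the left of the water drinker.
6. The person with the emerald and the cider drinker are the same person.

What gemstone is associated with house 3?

jade

The cider drinker is in house 2 (clue 4).
By clue 6, the person with the emerald is in house 2.
House 1 gemstone: only onyx fits.
So house 5 gets pearl for gemstone.
House 1 drink: only tea fits.
That leaves soda as the drink for house 3.
Clue 3: the person with the jade is in house 3.
From clue 5, the water drinker must be in house 4.
The only gemstone still possible for house 4 is garnet.
So house 5 gets cocoa for drink.
So: house 1 = onyx/tea, house 2 = emerald/cider, house 3 = jade/soda, house 4 = garnet/water, house 5 = pearl/cocoa.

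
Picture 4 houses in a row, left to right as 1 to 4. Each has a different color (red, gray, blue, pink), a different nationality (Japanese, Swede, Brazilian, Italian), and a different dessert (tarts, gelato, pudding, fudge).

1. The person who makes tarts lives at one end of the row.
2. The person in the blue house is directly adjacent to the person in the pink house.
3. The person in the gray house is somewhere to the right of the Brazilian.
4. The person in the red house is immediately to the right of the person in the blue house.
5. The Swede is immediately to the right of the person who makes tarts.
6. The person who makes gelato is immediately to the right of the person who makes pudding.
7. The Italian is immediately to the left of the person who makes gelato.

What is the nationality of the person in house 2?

Clue 5 places the Swede in house 2.
By clue 5, the person who makes tarts is in house 1.
That leaves Japanese as the nationality for house 4.
By clue 7, the Italian is in house 3.
Clue 7 places the person who makes gelato in house 4.
House 1 nationality: only Brazilian fits.
Clue 6 places the person who makes pudding in house 3.
So house 2 gets fudge for dessert.
The person in the blue house is narrowed to house 1 or 2 or 3; consider each.
Placing it in house 1 and house 3 leads to a contradiction, so it's in house 2.
The person in the red house is in house 3 (clue 4).
House 1's color must be pink (nothing else left).
So house 4 gets gray for color.
So: house 1 = pink/Brazilian/tarts, house 2 = blue/Swede/fudge, house 3 = red/Italian/pudding, house 4 = gray/Japanese/gelato.

Swede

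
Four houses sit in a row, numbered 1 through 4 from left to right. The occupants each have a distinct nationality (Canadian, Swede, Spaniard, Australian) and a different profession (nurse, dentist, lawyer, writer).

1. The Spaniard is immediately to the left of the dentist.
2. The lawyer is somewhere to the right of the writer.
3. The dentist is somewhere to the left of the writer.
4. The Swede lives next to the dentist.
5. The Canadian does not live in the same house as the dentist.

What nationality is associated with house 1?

By clue 3, the dentist is in house 2.
Clue 3 places the writer in house 3.
That leaves nurse as the profession for house 1.
So house 4 gets lawyer for profession.
By clue 1, the Spaniard is in house 1.
House 2 nationality: only Australian fits.
House 4 nationality: only Canadian fits.
So house 3 gets Swede for nationality.
So: house 1 = Spaniard/nurse, house 2 = Australian/dentist, house 3 = Swede/writer, house 4 = Canadian/lawyer.

Spaniard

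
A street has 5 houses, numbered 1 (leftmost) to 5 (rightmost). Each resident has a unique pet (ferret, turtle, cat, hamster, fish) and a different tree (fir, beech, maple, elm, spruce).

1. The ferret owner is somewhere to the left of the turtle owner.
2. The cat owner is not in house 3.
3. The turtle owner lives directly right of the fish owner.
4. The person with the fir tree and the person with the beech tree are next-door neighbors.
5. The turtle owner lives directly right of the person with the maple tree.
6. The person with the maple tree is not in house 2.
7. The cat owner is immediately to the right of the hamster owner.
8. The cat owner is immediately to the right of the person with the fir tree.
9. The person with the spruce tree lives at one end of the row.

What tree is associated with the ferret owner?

The person with the spruce tree is narrowed to house 1 or 5; consider each.
Placing it in house 1 leads to a contradiction, so it's in house 5.
The cat owner is narrowed to house 2 or 4 or 5; consider each.
Placing it in house 4 and house 5 leads to a contradiction, so it's in house 2.
By clue 7, the hamster owner is in house 1.
By clue 8, the person with the fir tree is in house 1.
That leaves turtle as the pet for house 5.
From clue 3, the fish owner must be in house 4.
Clue 4: the person with the beech tree is in house 2.
By clue 5, the person with the maple tree is in house 4.
House 3 pet: only ferret fits.
So house 3 gets elm for tree.
So: house 1 = hamster/fir, house 2 = cat/beech, house 3 = ferret/elm, house 4 = fish/maple, house 5 = turtle/spruce.

elm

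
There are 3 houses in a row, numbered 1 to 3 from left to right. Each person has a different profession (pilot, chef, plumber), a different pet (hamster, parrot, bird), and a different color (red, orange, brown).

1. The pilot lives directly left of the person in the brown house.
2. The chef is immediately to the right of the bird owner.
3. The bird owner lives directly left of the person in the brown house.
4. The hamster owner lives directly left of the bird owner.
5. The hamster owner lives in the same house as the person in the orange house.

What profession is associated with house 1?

From clue 4, the hamster owner must be in house 1.
The bird owner is in house 2 (clue 4).
From clue 5, the person in the orange house must be in house 1.
House 3's pet must be parrot (nothing else left).
By clue 2, the chef is in house 3.
Clue 3 places the person in the brown house in house 3.
The only color still possible for house 2 is red.
The pilot is in house 2 (clue 1).
So house 1 gets plumber for profession.
So: house 1 = plumber/hamster/orange, house 2 = pilot/bird/red, house 3 = chef/parrot/brown.

plumber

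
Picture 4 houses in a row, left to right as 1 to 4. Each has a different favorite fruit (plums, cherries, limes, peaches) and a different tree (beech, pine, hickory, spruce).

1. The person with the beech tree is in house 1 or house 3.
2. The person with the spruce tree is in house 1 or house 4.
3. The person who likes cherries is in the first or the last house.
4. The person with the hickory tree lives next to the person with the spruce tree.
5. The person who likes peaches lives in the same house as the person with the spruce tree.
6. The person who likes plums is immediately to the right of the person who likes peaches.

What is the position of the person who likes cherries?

4

The person who likes plums is in house 2 (clue 6).
By clue 6, the person who likes peaches is in house 1.
That leaves limes as the favorite fruit for house 3.
So house 4 gets cherries for favorite fruit.
By clue 5, the person with the spruce tree is in house 1.
House 4's tree must be pine (nothing else left).
By clue 4, the person with the hickory tree is in house 2.
The only tree still possible for house 3 is beech.
So: house 1 = peaches/spruce, house 2 = plums/hickory, house 3 = limes/beech, house 4 = cherries/pine.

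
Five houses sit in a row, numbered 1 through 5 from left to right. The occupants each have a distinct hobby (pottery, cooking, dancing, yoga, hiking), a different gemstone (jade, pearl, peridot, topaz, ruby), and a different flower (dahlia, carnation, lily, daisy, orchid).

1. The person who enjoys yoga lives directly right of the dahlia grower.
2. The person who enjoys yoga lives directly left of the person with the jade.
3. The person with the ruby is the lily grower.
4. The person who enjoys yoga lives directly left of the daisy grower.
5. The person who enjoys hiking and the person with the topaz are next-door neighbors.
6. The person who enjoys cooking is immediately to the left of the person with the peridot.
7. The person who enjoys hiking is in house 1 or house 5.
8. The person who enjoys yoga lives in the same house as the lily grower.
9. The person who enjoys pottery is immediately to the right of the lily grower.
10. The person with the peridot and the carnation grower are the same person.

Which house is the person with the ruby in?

2

House 1's gemstone must be pearl (nothing else left).
The person who enjoys hiking is narrowed to house 1 or 5; consider each.
Placing it in house 1 leads to a contradiction, so it's in house 5.
Clue 5: the person with the topaz is in house 4.
Clue 8: the person who enjoys yoga is in house 2.
By clue 8, the lily grower is in house 2.
Clue 9: the person who enjoys pottery is in house 3.
The only flower still possible for house 4 is orchid.
The dahlia grower is in house 1 (clue 1).
The person with the jade is in house 3 (clue 2).
Clue 3 places the person with the ruby in house 2.
By clue 4, the daisy grower is in house 3.
Clue 10: the person with the peridot is in house 5.
The carnation grower is in house 5 (clue 10).
The person who enjoys cooking is in house 4 (clue 6).
House 1's hobby must be dancing (nothing else left).
So: house 1 = dancing/pearl/dahlia, house 2 = yoga/ruby/lily, house 3 = pottery/jade/daisy, house 4 = cooking/topaz/orchid, house 5 = hiking/peridot/carnation.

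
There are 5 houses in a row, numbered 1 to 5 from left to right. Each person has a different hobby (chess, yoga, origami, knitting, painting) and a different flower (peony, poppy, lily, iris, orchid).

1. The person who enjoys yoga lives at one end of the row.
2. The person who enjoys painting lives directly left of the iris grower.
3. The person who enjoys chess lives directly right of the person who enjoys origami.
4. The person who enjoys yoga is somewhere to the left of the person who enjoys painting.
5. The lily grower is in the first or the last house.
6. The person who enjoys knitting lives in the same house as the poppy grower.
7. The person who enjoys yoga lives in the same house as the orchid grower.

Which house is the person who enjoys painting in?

Clue 4: the person who enjoys yoga is in house 1.
The orchid grower is in house 1 (clue 7).
House 5's flower must be lily (nothing else left).
So house 5 gets chess for hobby.
The person who enjoys origami is in house 4 (clue 3).
The person who enjoys knitting is narrowed to house 2 or 3; consider each.
Placing it in house 3 leads to a contradiction, so it's in house 2.
Clue 6 places the poppy grower in house 2.
House 3's hobby must be painting (nothing else left).
Clue 2: the iris grower is in house 4.
House 3 flower: only peony fits.
So: house 1 = yoga/orchid, house 2 = knitting/poppy, house 3 = painting/peony, house 4 = origami/iris, house 5 = chess/lily.

3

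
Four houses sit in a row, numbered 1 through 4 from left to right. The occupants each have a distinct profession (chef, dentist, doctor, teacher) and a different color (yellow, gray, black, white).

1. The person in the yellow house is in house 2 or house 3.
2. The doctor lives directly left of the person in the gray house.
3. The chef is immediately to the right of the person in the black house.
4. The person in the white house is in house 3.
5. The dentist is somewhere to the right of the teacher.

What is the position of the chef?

From clue 4, the person in the white house must be in house 3.
That leaves black as the color for house 1.
House 4 color: only gray fits.
Clue 2: the doctor is in house 3.
The chef is in house 2 (clue 3).
House 1 profession: only teacher fits.
House 4's profession must be dentist (nothing else left).
So house 2 gets yellow for color.
So: house 1 = teacher/black, house 2 = chef/yellow, house 3 = doctor/white, house 4 = dentist/gray.

2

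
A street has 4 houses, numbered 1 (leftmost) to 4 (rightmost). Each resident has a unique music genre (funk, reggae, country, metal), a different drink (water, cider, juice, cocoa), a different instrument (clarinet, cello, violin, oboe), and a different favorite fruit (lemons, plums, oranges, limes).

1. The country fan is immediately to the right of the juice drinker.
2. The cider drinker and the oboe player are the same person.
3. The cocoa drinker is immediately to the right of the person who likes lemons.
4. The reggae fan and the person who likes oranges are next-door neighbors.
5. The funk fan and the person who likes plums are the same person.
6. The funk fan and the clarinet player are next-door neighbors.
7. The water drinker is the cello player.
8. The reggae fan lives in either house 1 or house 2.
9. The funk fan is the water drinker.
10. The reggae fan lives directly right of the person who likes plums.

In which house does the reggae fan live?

2

From clue 10, the reggae fan must be in house 2.
The person who likes plums is in house 1 (clue 10).
From clue 4, the person who likes oranges must be in house 3.
Clue 5: the funk fan is in house 1.
From clue 6, the clarinet player must be in house 2.
Clue 9 places the water drinker in house 1.
So house 4 gets limes for favorite fruit.
By clue 3, the cocoa drinker is in house 3.
Clue 7: the cello player is in house 1.
House 2 drink: only juice fits.
So house 4 gets cider for drink.
The only favorite fruit still possible for house 2 is lemons.
By clue 1, the country fan is in house 3.
The oboe player is in house 4 (clue 2).
The only music genre still possible for house 4 is metal.
That leaves violin as the instrument for house 3.
So: house 1 = funk/water/cello/plums, house 2 = reggae/juice/clarinet/lemons, house 3 = country/cocoa/violin/oranges, house 4 = metal/cider/oboe/limes.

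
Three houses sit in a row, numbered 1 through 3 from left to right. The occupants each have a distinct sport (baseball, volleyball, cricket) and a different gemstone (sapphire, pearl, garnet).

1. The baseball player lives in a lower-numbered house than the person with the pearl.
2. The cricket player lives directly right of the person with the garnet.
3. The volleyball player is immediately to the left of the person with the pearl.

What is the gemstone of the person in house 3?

pearl

House 3's sport must be cricket (nothing else left).
From clue 2, the person with the garnet must be in house 2.
The only gemstone still possible for house 1 is sapphire.
House 3's gemstone must be pearl (nothing else left).
Clue 3 places the volleyball player in house 2.
House 1's sport must be baseball (nothing else left).
So: house 1 = baseball/sapphire, house 2 = volleyball/garnet, house 3 = cricket/pearl.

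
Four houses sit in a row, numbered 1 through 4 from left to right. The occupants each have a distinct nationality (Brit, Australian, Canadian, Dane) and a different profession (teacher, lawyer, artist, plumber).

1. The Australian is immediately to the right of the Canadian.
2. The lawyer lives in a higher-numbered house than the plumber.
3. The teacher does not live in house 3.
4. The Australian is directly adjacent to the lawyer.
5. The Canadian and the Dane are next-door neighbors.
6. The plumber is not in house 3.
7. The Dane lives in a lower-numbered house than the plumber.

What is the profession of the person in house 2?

By clue 7, the Dane is in house 1.
Clue 7 places the plumber in house 2.
By clue 5, the Canadian is in house 2.
By clue 1, the Australian is in house 3.
The lawyer is in house 4 (clue 4).
House 4 nationality: only Brit fits.
So house 3 gets artist for profession.
So house 1 gets teacher for profession.
So: house 1 = Dane/teacher, house 2 = Canadian/plumber, house 3 = Australian/artist, house 4 = Brit/lawyer.

plumber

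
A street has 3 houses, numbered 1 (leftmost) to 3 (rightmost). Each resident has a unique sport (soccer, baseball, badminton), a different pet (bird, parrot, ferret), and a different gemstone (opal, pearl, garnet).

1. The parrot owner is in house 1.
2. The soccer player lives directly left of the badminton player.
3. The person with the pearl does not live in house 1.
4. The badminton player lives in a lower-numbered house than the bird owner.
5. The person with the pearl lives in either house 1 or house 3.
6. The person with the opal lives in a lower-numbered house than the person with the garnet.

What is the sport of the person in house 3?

By clue 1, the parrot owner is in house 1.
The badminton player is in house 2 (clue 4).
By clue 4, the bird owner is in house 3.
Clue 5: the person with the pearl is in house 3.
House 3 sport: only baseball fits.
That leaves ferret as the pet for house 2.
House 1 gemstone: only opal fits.
House 2's gemstone must be garnet (nothing else left).
House 1 sport: only soccer fits.
So: house 1 = soccer/parrot/opal, house 2 = badminton/ferret/garnet, house 3 = baseball/bird/pearl.

baseball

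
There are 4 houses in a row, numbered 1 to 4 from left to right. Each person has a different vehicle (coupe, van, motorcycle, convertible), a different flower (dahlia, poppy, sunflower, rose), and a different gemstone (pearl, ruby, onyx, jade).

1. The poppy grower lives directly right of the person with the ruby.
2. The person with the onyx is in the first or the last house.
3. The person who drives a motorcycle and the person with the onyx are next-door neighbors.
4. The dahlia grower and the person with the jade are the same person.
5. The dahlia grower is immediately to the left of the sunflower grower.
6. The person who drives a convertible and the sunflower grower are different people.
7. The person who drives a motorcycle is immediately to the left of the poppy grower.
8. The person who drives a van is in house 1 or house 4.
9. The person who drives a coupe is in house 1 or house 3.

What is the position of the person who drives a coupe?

1

The person who drives a coupe is narrowed to house 1 or 3; consider each.
Placing it in house 3 leads to a contradiction, so it's in house 1.
House 4 vehicle: only van fits.
The person who drives a convertible is narrowed to house 2 or 3; consider each.
Placing it in house 3 leads to a contradiction, so it's in house 2.
House 3's vehicle must be motorcycle (nothing else left).
Clue 3 places the person with the onyx in house 4.
Clue 7: the poppy grower is in house 4.
The only flower still possible for house 1 is rose.
House 2's flower must be dahlia (nothing else left).
So house 3 gets sunflower for flower.
Clue 1 places the person with the ruby in house 3.
From clue 4, the person with the jade must be in house 2.
So house 1 gets pearl for gemstone.
So: house 1 = coupe/rose/pearl, house 2 = convertible/dahlia/jade, house 3 = motorcycle/sunflower/ruby, house 4 = van/poppy/onyx.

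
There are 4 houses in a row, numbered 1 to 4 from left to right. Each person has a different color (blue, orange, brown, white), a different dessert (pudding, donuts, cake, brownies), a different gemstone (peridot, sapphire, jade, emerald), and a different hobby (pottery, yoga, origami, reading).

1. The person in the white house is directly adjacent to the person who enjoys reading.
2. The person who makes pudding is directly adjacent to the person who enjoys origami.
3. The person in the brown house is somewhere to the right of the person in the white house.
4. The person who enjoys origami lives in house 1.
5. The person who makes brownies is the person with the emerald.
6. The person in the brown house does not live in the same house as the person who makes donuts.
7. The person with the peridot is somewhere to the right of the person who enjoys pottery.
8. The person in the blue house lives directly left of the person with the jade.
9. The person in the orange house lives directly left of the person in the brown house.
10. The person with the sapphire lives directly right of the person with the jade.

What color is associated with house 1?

blue

By clue 4, the person who enjoys origami is in house 1.
The only color still possible for house 4 is brown.
House 1 gemstone: only emerald fits.
From clue 2, the person who makes pudding must be in house 2.
By clue 5, the person who makes brownies is in house 1.
Clue 9 places the person in the orange house in house 3.
The only dessert still possible for house 4 is cake.
The only gemstone still possible for house 2 is jade.
Clue 8: the person in the blue house is in house 1.
Clue 10: the person with the sapphire is in house 3.
That leaves white as the color for house 2.
House 3 dessert: only donuts fits.
So house 4 gets peridot for gemstone.
So house 4 gets yoga for hobby.
Clue 1: the person who enjoys reading is in house 3.
So house 2 gets pottery for hobby.
So: house 1 = blue/brownies/emerald/origami, house 2 = white/pudding/jade/pottery, house 3 = orange/donuts/sapphire/reading, house 4 = brown/cake/peridot/yoga.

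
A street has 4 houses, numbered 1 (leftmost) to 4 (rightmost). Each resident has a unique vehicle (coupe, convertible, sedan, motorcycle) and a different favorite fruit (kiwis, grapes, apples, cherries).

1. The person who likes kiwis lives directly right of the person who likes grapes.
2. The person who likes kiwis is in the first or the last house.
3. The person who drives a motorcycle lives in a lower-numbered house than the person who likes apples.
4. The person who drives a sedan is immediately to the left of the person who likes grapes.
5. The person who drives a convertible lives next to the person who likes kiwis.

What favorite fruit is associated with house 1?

The person who likes kiwis is in house 4 (clue 2).
Clue 5 places the person who drives a convertible in house 3.
The only vehicle still possible for house 4 is coupe.
So house 1 gets cherries for favorite fruit.
The person who likes grapes is in house 3 (clue 1).
The person who drives a sedan is in house 2 (clue 4).
House 1 vehicle: only motorcycle fits.
That leaves apples as the favorite fruit for house 2.
So: house 1 = motorcycle/cherries, house 2 = sedan/apples, house 3 = convertible/grapes, house 4 = coupe/kiwis.

cherries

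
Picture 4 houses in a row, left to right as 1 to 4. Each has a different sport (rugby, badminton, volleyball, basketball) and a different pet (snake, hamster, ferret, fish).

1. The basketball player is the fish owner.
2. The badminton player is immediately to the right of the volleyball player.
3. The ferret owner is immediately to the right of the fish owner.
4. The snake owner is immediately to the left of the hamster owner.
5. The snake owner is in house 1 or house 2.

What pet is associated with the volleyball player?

snake

So house 4 gets ferret for pet.
Clue 3 places the fish owner in house 3.
That leaves snake as the pet for house 1.
So house 2 gets hamster for pet.
From clue 1, the basketball player must be in house 3.
From clue 2, the badminton player must be in house 2.
The volleyball player is in house 1 (clue 2).
That leaves rugby as the sport for house 4.
So: house 1 = volleyball/snake, house 2 = badminton/hamster, house 3 = basketball/fish, house 4 = rugby/ferret.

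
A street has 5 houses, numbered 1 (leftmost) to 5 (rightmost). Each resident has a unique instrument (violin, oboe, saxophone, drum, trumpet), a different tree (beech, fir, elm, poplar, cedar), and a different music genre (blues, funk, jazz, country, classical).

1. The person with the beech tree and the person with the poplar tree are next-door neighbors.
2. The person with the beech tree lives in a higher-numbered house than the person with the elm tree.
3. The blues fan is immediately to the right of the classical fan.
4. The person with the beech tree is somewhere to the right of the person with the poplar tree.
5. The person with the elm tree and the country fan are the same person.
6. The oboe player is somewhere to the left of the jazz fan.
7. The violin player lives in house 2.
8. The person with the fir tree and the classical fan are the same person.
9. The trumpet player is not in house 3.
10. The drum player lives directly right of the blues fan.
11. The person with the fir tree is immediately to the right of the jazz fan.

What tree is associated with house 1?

elm

From clue 7, the violin player must be in house 2.
House 5 music genre: only funk fits.
Clue 6 places the oboe player in house 1.
Clue 8: the person with the fir tree is in house 3.
From clue 8, the classical fan must be in house 3.
Clue 11: the jazz fan is in house 2.
House 1 music genre: only country fits.
House 4 music genre: only blues fits.
Clue 5: the person with the elm tree is in house 1.
By clue 10, the drum player is in house 5.
So house 3 gets saxophone for instrument.
That leaves trumpet as the instrument for house 4.
House 4's tree must be poplar (nothing else left).
By clue 1, the person with the beech tree is in house 5.
The only tree still possible for house 2 is cedar.
So: house 1 = oboe/elm/country, house 2 = violin/cedar/jazz, house 3 = saxophone/fir/classical, house 4 = trumpet/poplar/blues, house 5 = drum/beech/funk.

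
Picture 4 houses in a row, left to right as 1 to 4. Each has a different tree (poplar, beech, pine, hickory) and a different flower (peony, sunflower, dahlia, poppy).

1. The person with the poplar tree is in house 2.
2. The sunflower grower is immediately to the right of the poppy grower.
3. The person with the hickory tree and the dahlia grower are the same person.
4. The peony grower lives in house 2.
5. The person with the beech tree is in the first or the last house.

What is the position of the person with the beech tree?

Clue 1: the person with the poplar tree is in house 2.
By clue 4, the peony grower is in house 2.
By clue 2, the sunflower grower is in house 4.
Clue 2 places the poppy grower in house 3.
House 1's flower must be dahlia (nothing else left).
Clue 3: the person with the hickory tree is in house 1.
House 3 tree: only pine fits.
House 4's tree must be beech (nothing else left).
So: house 1 = hickory/dahlia, house 2 = poplar/peony, house 3 = pine/poppy, house 4 = beech/sunflower.

4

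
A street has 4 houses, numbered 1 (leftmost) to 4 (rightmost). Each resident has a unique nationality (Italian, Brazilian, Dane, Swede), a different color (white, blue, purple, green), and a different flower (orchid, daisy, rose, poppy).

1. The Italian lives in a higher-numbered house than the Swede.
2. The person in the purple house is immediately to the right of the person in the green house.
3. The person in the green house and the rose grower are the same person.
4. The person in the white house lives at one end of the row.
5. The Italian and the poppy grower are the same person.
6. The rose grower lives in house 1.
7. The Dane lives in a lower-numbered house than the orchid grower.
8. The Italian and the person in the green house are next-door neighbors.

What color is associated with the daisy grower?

From clue 6, the rose grower must be in house 1.
By clue 3, the person in the green house is in house 1.
By clue 8, the Italian is in house 2.
The only nationality still possible for house 4 is Brazilian.
From clue 1, the Swede must be in house 1.
By clue 2, the person in the purple house is in house 2.
By clue 5, the poppy grower is in house 2.
So house 3 gets Dane for nationality.
The only color still possible for house 3 is blue.
The only color still possible for house 4 is white.
From clue 7, the orchid grower must be in house 4.
That leaves daisy as the flower for house 3.
So: house 1 = Swede/green/rose, house 2 = Italian/purple/poppy, house 3 = Dane/blue/daisy, house 4 = Brazilian/white/orchid.

blue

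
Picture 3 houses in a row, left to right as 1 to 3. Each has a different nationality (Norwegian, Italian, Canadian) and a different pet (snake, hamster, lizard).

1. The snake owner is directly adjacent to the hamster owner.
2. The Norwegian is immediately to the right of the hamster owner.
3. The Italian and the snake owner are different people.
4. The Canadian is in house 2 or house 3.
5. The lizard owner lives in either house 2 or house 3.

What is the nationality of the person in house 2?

Norwegian

House 1 nationality: only Italian fits.
So house 1 gets hamster for pet.
Clue 1: the snake owner is in house 2.
Clue 2 places the Norwegian in house 2.
House 3's nationality must be Canadian (nothing else left).
So house 3 gets lizard for pet.
So: house 1 = Italian/hamster, house 2 = Norwegian/snake, house 3 = Canadian/lizard.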